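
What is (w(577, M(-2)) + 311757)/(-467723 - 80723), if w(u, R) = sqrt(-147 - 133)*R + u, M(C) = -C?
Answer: -156167/274223 - 2*I*sqrt(70)/274223 ≈ -0.56949 - 6.102e-5*I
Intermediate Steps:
w(u, R) = u + 2*I*R*sqrt(70) (w(u, R) = sqrt(-280)*R + u = (2*I*sqrt(70))*R + u = 2*I*R*sqrt(70) + u = u + 2*I*R*sqrt(70))
(w(577, M(-2)) + 311757)/(-467723 - 80723) = ((577 + 2*I*(-1*(-2))*sqrt(70)) + 311757)/(-467723 - 80723) = ((577 + 2*I*2*sqrt(70)) + 311757)/(-548446) = ((577 + 4*I*sqrt(70)) + 311757)*(-1/548446) = (312334 + 4*I*sqrt(70))*(-1/548446) = -156167/274223 - 2*I*sqrt(70)/274223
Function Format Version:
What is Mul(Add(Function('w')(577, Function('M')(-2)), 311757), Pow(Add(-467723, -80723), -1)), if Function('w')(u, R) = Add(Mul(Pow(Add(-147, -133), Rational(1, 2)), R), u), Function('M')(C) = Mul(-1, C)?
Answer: Add(Rational(-156167, 274223), Mul(Rational(-2, 274223), I, Pow(70, Rational(1, 2)))) ≈ Add(-0.56949, Mul(-6.1020e-5, I))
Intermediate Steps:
Function('w')(u, R) = Add(u, Mul(2, I, R, Pow(70, Rational(1, 2)))) (Function('w')(u, R) = Add(Mul(Pow(-280, Rational(1, 2)), R), u) = Add(Mul(Mul(2, I, Pow(70, Rational(1, 2))), R), u) = Add(Mul(2, I, R, Pow(70, Rational(1, 2))), u) = Add(u, Mul(2, I, R, Pow(70, Rational(1, 2)))))
Mul(Add(Function('w')(577, Function('M')(-2)), 311757), Pow(Add(-467723, -80723), -1)) = Mul(Add(Add(577, Mul(2, I, Mul(-1, -2), Pow(70, Rational(1, 2)))), 311757), Pow(Add(-467723, -80723), -1)) = Mul(Add(Add(577, Mul(2, I, 2, Pow(70, Rational(1, 2)))), 311757), Pow(-548446, -1)) = Mul(Add(Add(577, Mul(4, I, Pow(70, Rational(1, 2)))), 311757), Rational(-1, 548446)) = Mul(Add(312334, Mul(4, I, Pow(70, Rational(1, 2)))), Rational(-1, 548446)) = Add(Rational(-156167, 274223), Mul(Rational(-2, 274223), I, Pow(70, Rational(1, 2))))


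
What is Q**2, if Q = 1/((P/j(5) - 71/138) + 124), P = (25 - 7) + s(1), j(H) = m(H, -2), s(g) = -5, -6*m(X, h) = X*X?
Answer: 11902500/172441698121 ≈ 6.9023e-5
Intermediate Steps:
m(X, h) = -X**2/6 (m(X, h) = -X*X/6 = -X**2/6)
j(H) = -H**2/6
P = 13 (P = (25 - 7) - 5 = 18 - 5 = 13)
Q = 3450/415261 (Q = 1/((13/((-1/6*5**2)) - 71/138) + 124) = 1/((13/((-1/6*25)) - 71*1/138) + 124) = 1/((13/(-25/6) - 71/138) + 124) = 1/((13*(-6/25) - 71/138) + 124) = 1/((-78/25 - 71/138) + 124) = 1/(-12539/3450 + 124) = 1/(415261/3450) = 3450/415261 ≈ 0.0083080)
Q**2 = (3450/415261)**2 = 11902500/172441698121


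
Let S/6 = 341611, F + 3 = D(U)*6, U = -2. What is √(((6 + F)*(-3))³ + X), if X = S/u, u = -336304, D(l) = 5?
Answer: I*√6858867208008678/84076 ≈ 985.04*I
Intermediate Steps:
F = 27 (F = -3 + 5*6 = -3 + 30 = 27)
S = 2049666 (S = 6*341611 = 2049666)
X = -1024833/168152 (X = 2049666/(-336304) = 2049666*(-1/336304) = -1024833/168152 ≈ -6.0947)
√(((6 + F)*(-3))³ + X) = √(((6 + 27)*(-3))³ - 1024833/168152) = √((33*(-3))³ - 1024833/168152) = √((-99)³ - 1024833/168152) = √(-970299 - 1024833/168152) = √(-163158742281/168152) = I*√6858867208008678/84076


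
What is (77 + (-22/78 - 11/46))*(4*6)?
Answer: 548812/299 ≈ 1835.5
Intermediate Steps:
(77 + (-22/78 - 11/46))*(4*6) = (77 + (-22*1/78 - 11*1/46))*24 = (77 + (-11/39 - 11/46))*24 = (77 - 935/1794)*24 = (137203/1794)*24 = 548812/299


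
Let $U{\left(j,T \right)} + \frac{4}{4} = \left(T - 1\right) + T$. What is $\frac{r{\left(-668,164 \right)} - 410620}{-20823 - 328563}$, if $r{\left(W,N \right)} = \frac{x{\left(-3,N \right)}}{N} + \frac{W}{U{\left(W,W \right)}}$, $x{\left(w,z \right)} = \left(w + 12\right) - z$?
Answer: $\frac{45051632839}{38333234376} \approx 1.1753$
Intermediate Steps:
$U{\left(j,T \right)} = -2 + 2 T$ ($U{\left(j,T \right)} = -1 + \left(\left(T - 1\right) + T\right) = -1 + \left(\left(-1 + T\right) + T\right) = -1 + \left(-1 + 2 T\right) = -2 + 2 T$)
$x{\left(w,z \right)} = 12 + w - z$ ($x{\left(w,z \right)} = \left(12 + w\right) - z = 12 + w - z$)
$r{\left(W,N \right)} = \frac{W}{-2 + 2 W} + \frac{9 - N}{N}$ ($r{\left(W,N \right)} = \frac{12 - 3 - N}{N} + \frac{W}{-2 + 2 W} = \frac{9 - N}{N} + \frac{W}{-2 + 2 W} = \frac{W}{-2 + 2 W} + \frac{9 - N}{N}$)
$\frac{r{\left(-668,164 \right)} - 410620}{-20823 - 328563} = \frac{\frac{\left(-1 - 668\right) \left(9 - 164\right) + \frac{1}{2} \cdot 164 \left(-668\right)}{164 \left(-1 - 668\right)} - 410620}{-20823 - 328563} = \frac{\frac{- 669 \left(9 - 164\right) - 54776}{164 \left(-669\right)} - 410620}{-349386} = \left(\frac{1}{164} \left(- \frac{1}{669}\right) \left(\left(-669\right) \left(-155\right) - 54776\right) - 410620\right) \left(- \frac{1}{349386}\right) = \left(\frac{1}{164} \left(- \frac{1}{669}\right) \left(103695 - 54776\right) - 410620\right) \left(- \frac{1}{349386}\right) = \left(\frac{1}{164} \left(- \frac{1}{669}\right) 48919 - 410620\right) \left(- \frac{1}{349386}\right) = \left(- \frac{48919}{109716} - 410620\right) \left(- \frac{1}{349386}\right) = \left(- \frac{45051632839}{109716}\right) \left(- \frac{1}{349386}\right) = \frac{45051632839}{38333234376}$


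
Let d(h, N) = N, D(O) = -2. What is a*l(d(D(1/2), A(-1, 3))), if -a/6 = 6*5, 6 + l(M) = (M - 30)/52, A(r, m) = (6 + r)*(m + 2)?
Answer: 14265/13 ≈ 1097.3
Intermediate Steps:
A(r, m) = (2 + m)*(6 + r) (A(r, m) = (6 + r)*(2 + m) = (2 + m)*(6 + r))
l(M) = -171/26 + M/52 (l(M) = -6 + (M - 30)/52 = -6 + (-30 + M)*(1/52) = -6 + (-15/26 + M/52) = -171/26 + M/52)
a = -180 (a = -36*5 = -6*30 = -180)
a*l(d(D(1/2), A(-1, 3))) = -180*(-171/26 + (12 + 2*(-1) + 6*3 + 3*(-1))/52) = -180*(-171/26 + (12 - 2 + 18 - 3)/52) = -180*(-171/26 + (1/52)*25) = -180*(-171/26 + 25/52) = -180*(-317/52) = 14265/13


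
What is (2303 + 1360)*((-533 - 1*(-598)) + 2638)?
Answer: 9901089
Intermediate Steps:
(2303 + 1360)*((-533 - 1*(-598)) + 2638) = 3663*((-533 + 598) + 2638) = 3663*(65 + 2638) = 3663*2703 = 9901089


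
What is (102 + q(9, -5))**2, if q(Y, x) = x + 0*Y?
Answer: 9409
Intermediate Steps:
q(Y, x) = x (q(Y, x) = x + 0 = x)
(102 + q(9, -5))**2 = (102 - 5)**2 = 97**2 = 9409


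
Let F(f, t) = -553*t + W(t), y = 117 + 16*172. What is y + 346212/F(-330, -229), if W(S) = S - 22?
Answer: 181473823/63193 ≈ 2871.7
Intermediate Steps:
W(S) = -22 + S
y = 2869 (y = 117 + 2752 = 2869)
F(f, t) = -22 - 552*t (F(f, t) = -553*t + (-22 + t) = -22 - 552*t)
y + 346212/F(-330, -229) = 2869 + 346212/(-22 - 552*(-229)) = 2869 + 346212/(-22 + 126408) = 2869 + 346212/126386 = 2869 + 346212*(1/126386) = 2869 + 173106/63193 = 181473823/63193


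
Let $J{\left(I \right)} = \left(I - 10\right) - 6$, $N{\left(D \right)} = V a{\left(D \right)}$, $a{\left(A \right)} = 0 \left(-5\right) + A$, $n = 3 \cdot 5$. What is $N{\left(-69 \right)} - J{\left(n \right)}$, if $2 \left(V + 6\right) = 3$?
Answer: $\frac{623}{2} \approx 311.5$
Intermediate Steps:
$n = 15$
$V = - \frac{9}{2}$ ($V = -6 + \frac{1}{2} \cdot 3 = -6 + \frac{3}{2} = - \frac{9}{2} \approx -4.5$)
$a{\left(A \right)} = A$ ($a{\left(A \right)} = 0 + A = A$)
$N{\left(D \right)} = - \frac{9 D}{2}$
$J{\left(I \right)} = -16 + I$ ($J{\left(I \right)} = \left(-10 + I\right) - 6 = -16 + I$)
$N{\left(-69 \right)} - J{\left(n \right)} = \left(- \frac{9}{2}\right) \left(-69\right) - \left(-16 + 15\right) = \frac{621}{2} - -1 = \frac{621}{2} + 1 = \frac{623}{2}$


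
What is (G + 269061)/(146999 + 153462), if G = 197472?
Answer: 466533/300461 ≈ 1.5527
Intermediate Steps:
(G + 269061)/(146999 + 153462) = (197472 + 269061)/(146999 + 153462) = 466533/300461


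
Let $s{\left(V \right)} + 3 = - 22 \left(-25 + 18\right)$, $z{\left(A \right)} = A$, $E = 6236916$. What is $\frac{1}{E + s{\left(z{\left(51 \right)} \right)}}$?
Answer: $\frac{1}{6237067} \approx 1.6033 \cdot 10^{-7}$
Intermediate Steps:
$s{\left(V \right)} = 151$ ($s{\left(V \right)} = -3 - 22 \left(-25 + 18\right) = -3 - -154 = -3 + 154 = 151$)
$\frac{1}{E + s{\left(z{\left(51 \right)} \right)}} = \frac{1}{6236916 + 151} = \frac{1}{6237067}$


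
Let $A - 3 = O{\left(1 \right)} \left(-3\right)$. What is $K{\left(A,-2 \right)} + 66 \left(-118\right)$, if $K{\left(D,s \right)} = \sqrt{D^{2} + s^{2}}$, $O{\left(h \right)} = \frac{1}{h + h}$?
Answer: $- \frac{15571}{2} \approx -7785.5$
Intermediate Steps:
$O{\left(h \right)} = \frac{1}{2 h}$
$A = \frac{3}{2}$ ($A = 3 + \frac{1}{2 \cdot 1} \left(-3\right) = 3 + \frac{1}{2} \cdot 1 \left(-3\right) = 3 + \frac{1}{2} \left(-3\right) = 3 - \frac{3}{2} = \frac{3}{2} \approx 1.5$)
$K{\left(A,-2 \right)} + 66 \left(-118\right) = \sqrt{\left(\frac{3}{2}\right)^{2} + \left(-2\right)^{2}} + 66 \left(-118\right) = \sqrt{\frac{9}{4} + 4} - 7788 = \sqrt{\frac{25}{4}} - 7788 = \frac{5}{2} - 7788 = - \frac{15571}{2}$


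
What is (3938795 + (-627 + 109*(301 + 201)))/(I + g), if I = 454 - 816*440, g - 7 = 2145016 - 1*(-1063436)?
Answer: 3992886/2849873 ≈ 1.4011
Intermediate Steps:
g = 3208459 (g = 7 + (2145016 - 1*(-1063436)) = 7 + (2145016 + 1063436) = 7 + 3208452 = 3208459)
I = -358586 (I = 454 - 359040 = -358586)
(3938795 + (-627 + 109*(301 + 201)))/(I + g) = (3938795 + (-627 + 109*(301 + 201)))/(-358586 + 3208459) = (3938795 + (-627 + 109*502))/2849873 = (3938795 + (-627 + 54718))*(1/2849873) = (3938795 + 54091)*(1/2849873) = 3992886*(1/2849873) = 3992886/2849873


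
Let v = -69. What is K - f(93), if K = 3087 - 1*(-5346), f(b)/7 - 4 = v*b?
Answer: 53324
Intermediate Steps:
f(b) = 28 - 483*b (f(b) = 28 + 7*(-69*b) = 28 - 483*b)
K = 8433 (K = 3087 + 5346 = 8433)
K - f(93) = 8433 - (28 - 483*93) = 8433 - (28 - 44919) = 8433 - 1*(-44891) = 8433 + 44891 = 53324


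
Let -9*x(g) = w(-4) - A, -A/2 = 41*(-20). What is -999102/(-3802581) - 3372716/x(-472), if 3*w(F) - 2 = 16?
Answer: -19237266581216/1035569559 ≈ -18577.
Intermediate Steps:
w(F) = 6 (w(F) = ⅔ + (⅓)*16 = ⅔ + 16/3 = 6)
A = 1640 (A = -82*(-20) = -2*(-820) = 1640)
x(g) = 1634/9 (x(g) = -(6 - 1*1640)/9 = -(6 - 1640)/9 = -⅑*(-1634) = 1634/9)
-999102/(-3802581) - 3372716/x(-472) = -999102/(-3802581) - 3372716/1634/9 = -999102*(-1/3802581) - 3372716*9/1634 = 333034/1267527 - 15177222/817 = -19237266581216/1035569559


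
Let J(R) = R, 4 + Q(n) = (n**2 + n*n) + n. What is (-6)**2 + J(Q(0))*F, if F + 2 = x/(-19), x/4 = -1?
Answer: 820/19 ≈ 43.158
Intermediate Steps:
x = -4 (x = 4*(-1) = -4)
Q(n) = -4 + n + 2*n**2 (Q(n) = -4 + ((n**2 + n*n) + n) = -4 + ((n**2 + n**2) + n) = -4 + (2*n**2 + n) = -4 + (n + 2*n**2) = -4 + n + 2*n**2)
F = -34/19 (F = -2 - 4/(-19) = -2 - 4*(-1/19) = -2 + 4/19 = -34/19 ≈ -1.7895)
(-6)**2 + J(Q(0))*F = (-6)**2 + (-4 + 0 + 2*0**2)*(-34/19) = 36 + (-4 + 0 + 2*0)*(-34/19) = 36 + (-4 + 0 + 0)*(-34/19) = 36 - 4*(-34/19) = 36 + 136/19 = 820/19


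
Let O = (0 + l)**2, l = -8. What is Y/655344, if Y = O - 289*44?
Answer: -3163/163836 ≈ -0.019306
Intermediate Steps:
O = 64 (O = (0 - 8)**2 = (-8)**2 = 64)
Y = -12652 (Y = 64 - 289*44 = 64 - 12716 = -12652)
Y/655344 = -12652/655344 = -12652*1/655344 = -3163/163836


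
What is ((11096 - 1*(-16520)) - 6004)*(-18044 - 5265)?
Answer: -503754108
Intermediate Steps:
((11096 - 1*(-16520)) - 6004)*(-18044 - 5265) = ((11096 + 16520) - 6004)*(-23309) = (27616 - 6004)*(-23309) = 21612*(-23309) = -503754108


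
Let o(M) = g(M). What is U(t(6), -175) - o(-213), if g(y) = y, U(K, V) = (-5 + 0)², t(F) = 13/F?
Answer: 238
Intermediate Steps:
U(K, V) = 25 (U(K, V) = (-5)² = 25)
o(M) = M
U(t(6), -175) - o(-213) = 25 - 1*(-213) = 25 + 213 = 238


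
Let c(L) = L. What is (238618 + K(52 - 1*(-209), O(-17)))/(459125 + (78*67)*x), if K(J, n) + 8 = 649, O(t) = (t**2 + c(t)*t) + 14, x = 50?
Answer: 239259/720425 ≈ 0.33211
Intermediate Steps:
O(t) = 14 + 2*t**2 (O(t) = (t**2 + t*t) + 14 = (t**2 + t**2) + 14 = 2*t**2 + 14 = 14 + 2*t**2)
K(J, n) = 641 (K(J, n) = -8 + 649 = 641)
(238618 + K(52 - 1*(-209), O(-17)))/(459125 + (78*67)*x) = (238618 + 641)/(459125 + (78*67)*50) = 239259/(459125 + 5226*50) = 239259/(459125 + 261300) = 239259/720425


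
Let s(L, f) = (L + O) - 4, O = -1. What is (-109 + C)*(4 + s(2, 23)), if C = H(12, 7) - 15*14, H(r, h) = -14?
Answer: -333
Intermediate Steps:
s(L, f) = -5 + L (s(L, f) = (L - 1) - 4 = (-1 + L) - 4 = -5 + L)
C = -224 (C = -14 - 15*14 = -14 - 210 = -224)
(-109 + C)*(4 + s(2, 23)) = (-109 - 224)*(4 + (-5 + 2)) = -333*(4 - 3) = -333*1 = -333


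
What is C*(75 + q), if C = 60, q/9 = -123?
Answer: -61920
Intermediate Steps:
q = -1107 (q = 9*(-123) = -1107)
C*(75 + q) = 60*(75 - 1107) = 60*(-1032) = -61920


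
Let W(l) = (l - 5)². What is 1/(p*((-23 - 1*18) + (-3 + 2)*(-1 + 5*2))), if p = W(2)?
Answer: -1/450 ≈ -0.0022222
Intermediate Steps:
W(l) = (-5 + l)²
p = 9 (p = (-5 + 2)² = (-3)² = 9)
1/(p*((-23 - 1*18) + (-3 + 2)*(-1 + 5*2))) = 1/(9*((-23 - 1*18) + (-3 + 2)*(-1 + 5*2))) = 1/(9*((-23 - 18) - (-1 + 10))) = 1/(9*(-41 - 1*9)) = 1/(9*(-41 - 9)) = 1/(9*(-50)) = 1/(-450) = -1/450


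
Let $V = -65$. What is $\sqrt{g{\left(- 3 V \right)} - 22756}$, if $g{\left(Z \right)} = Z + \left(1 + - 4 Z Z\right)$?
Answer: $2 i \sqrt{43665} \approx 417.92 i$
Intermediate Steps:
$g{\left(Z \right)} = 1 + Z - 4 Z^{2}$ ($g{\left(Z \right)} = Z - \left(-1 + 4 Z^{2}\right) = 1 + Z - 4 Z^{2}$)
$\sqrt{g{\left(- 3 V \right)} - 22756} = \sqrt{\left(1 - -195 - 4 \left(\left(-3\right) \left(-65\right)\right)^{2}\right) - 22756} = \sqrt{\left(1 + 195 - 4 \cdot 195^{2}\right) - 22756} = \sqrt{\left(1 + 195 - 152100\right) - 22756} = \sqrt{-151904 - 22756} = \sqrt{-174660} = 2 i \sqrt{43665}$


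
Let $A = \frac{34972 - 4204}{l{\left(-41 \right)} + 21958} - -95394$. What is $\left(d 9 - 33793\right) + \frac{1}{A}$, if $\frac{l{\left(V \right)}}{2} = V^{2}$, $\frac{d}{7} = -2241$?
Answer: $- \frac{17609926192097}{100641952} \approx -1.7498 \cdot 10^{5}$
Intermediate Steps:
$d = -15687$ ($d = 7 \left(-2241\right) = -15687$)
$l{\left(V \right)} = 2 V^{2}$
$A = \frac{100641952}{1055}$ ($A = \frac{34972 - 4204}{2 \left(-41\right)^{2} + 21958} - -95394 = \frac{30768}{2 \cdot 1681 + 21958} + 95394 = \frac{30768}{3362 + 21958} + 95394 = \frac{30768}{25320} + 95394 = 30768 \cdot \frac{1}{25320} + 95394 = \frac{1282}{1055} + 95394 = \frac{100641952}{1055} \approx 95395.0$)
$\left(d 9 - 33793\right) + \frac{1}{A} = \left(\left(-15687\right) 9 - 33793\right) + \frac{1}{\frac{100641952}{1055}} = \left(-141183 - 33793\right) + \frac{1055}{100641952} = -174976 + \frac{1055}{100641952} = - \frac{17609926192097}{100641952}$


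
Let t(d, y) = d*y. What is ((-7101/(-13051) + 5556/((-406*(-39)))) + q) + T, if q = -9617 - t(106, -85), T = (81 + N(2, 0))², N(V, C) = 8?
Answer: 251936606711/34441589 ≈ 7314.9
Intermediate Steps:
T = 7921 (T = (81 + 8)² = 89² = 7921)
q = -607 (q = -9617 - 106*(-85) = -9617 - 1*(-9010) = -9617 + 9010 = -607)
((-7101/(-13051) + 5556/((-406*(-39)))) + q) + T = ((-7101/(-13051) + 5556/((-406*(-39)))) - 607) + 7921 = ((-7101*(-1/13051) + 5556/15834) - 607) + 7921 = ((7101/13051 + 5556*(1/15834)) - 607) + 7921 = ((7101/13051 + 926/2639) - 607) + 7921 = (30824765/34441589 - 607) + 7921 = -20875219758/34441589 + 7921 = 251936606711/34441589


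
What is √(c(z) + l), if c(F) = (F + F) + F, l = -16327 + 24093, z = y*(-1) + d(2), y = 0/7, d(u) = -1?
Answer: √7763 ≈ 88.108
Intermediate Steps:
y = 0 (y = 0*(⅐) = 0)
z = -1 (z = 0*(-1) - 1 = 0 - 1 = -1)
l = 7766
c(F) = 3*F (c(F) = 2*F + F = 3*F)
√(c(z) + l) = √(3*(-1) + 7766) = √(-3 + 7766) = √7763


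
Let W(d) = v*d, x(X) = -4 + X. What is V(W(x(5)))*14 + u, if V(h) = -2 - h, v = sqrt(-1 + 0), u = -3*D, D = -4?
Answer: -16 - 14*I ≈ -16.0 - 14.0*I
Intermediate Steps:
u = 12 (u = -3*(-4) = 12)
v = I (v = sqrt(-1) = I ≈ 1.0*I)
W(d) = I*d
V(W(x(5)))*14 + u = (-2 - I*(-4 + 5))*14 + 12 = (-2 - I)*14 + 12 = (-28 - 14*I) + 12 = -16 - 14*I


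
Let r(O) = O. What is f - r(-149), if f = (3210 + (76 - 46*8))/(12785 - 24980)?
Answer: 1814137/12195 ≈ 148.76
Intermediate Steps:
f = -2918/12195 (f = (3210 + (76 - 368))/(-12195) = (3210 - 292)*(-1/12195) = 2918*(-1/12195) = -2918/12195 ≈ -0.23928)
f - r(-149) = -2918/12195 - 1*(-149) = -2918/12195 + 149 = 1814137/12195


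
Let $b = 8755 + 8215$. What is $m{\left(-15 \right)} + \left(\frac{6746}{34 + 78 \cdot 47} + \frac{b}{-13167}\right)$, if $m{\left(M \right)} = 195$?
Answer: $\frac{4763013041}{24358950} \approx 195.53$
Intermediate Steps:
$b = 16970$
$m{\left(-15 \right)} + \left(\frac{6746}{34 + 78 \cdot 47} + \frac{b}{-13167}\right) = 195 + \left(\frac{6746}{34 + 78 \cdot 47} + \frac{16970}{-13167}\right) = 195 + \left(\frac{6746}{34 + 3666} + 16970 \left(- \frac{1}{13167}\right)\right) = 195 - \left(\frac{16970}{13167} - \frac{6746}{3700}\right) = 195 + \left(6746 \cdot \frac{1}{3700} - \frac{16970}{13167}\right) = 195 + \left(\frac{3373}{1850} - \frac{16970}{13167}\right) = 195 + \frac{13017791}{24358950} = \frac{4763013041}{24358950}$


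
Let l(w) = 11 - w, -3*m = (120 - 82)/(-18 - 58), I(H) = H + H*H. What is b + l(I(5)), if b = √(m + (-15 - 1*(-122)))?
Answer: -19 + √3858/6 ≈ -8.6479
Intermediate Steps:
I(H) = H + H²
m = ⅙ (m = -(120 - 82)/(3*(-18 - 58)) = -38/(3*(-76)) = -38*(-1)/(3*76) = -⅓*(-½) = ⅙ ≈ 0.16667)
b = √3858/6 (b = √(⅙ + (-15 - 1*(-122))) = √(⅙ + (-15 + 122)) = √(⅙ + 107) = √(643/6) = √3858/6 ≈ 10.352)
b + l(I(5)) = √3858/6 + (11 - 5*(1 + 5)) = √3858/6 + (11 - 5*6) = √3858/6 + (11 - 1*30) = √3858/6 + (11 - 30) = √3858/6 - 19 = -19 + √3858/6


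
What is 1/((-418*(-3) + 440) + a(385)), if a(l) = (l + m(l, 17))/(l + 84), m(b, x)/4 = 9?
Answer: 469/794907 ≈ 0.00059001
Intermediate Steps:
m(b, x) = 36 (m(b, x) = 4*9 = 36)
a(l) = (36 + l)/(84 + l) (a(l) = (l + 36)/(l + 84) = (36 + l)/(84 + l))
1/((-418*(-3) + 440) + a(385)) = 1/((-418*(-3) + 440) + (36 + 385)/(84 + 385)) = 1/((1254 + 440) + 421/469) = 1/(1694 + (1/469)*421) = 1/(1694 + 421/469) = 1/(794907/469) = 469/794907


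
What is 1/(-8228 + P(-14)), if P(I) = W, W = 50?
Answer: -1/8178 ≈ -0.00012228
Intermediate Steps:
P(I) = 50
1/(-8228 + P(-14)) = 1/(-8228 + 50) = 1/(-8178) = -1/8178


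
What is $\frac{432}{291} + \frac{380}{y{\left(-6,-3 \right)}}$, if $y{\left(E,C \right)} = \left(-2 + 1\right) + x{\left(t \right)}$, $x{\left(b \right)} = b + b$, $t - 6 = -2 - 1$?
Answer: $\frac{7516}{97} \approx 77.484$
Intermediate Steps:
$t = 3$ ($t = 6 - 3 = 3$)
$x{\left(b \right)} = 2 b$
$y{\left(E,C \right)} = 5$ ($y{\left(E,C \right)} = \left(-2 + 1\right) + 2 \cdot 3 = -1 + 6 = 5$)
$\frac{432}{291} + \frac{380}{y{\left(-6,-3 \right)}} = \frac{432}{291} + \frac{380}{5} = 432 \cdot \frac{1}{291} + 380 \cdot \frac{1}{5} = \frac{144}{97} + 76 = \frac{7516}{97}$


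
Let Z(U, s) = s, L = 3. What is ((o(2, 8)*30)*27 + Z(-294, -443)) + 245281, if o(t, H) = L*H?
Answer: 264278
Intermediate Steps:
o(t, H) = 3*H
((o(2, 8)*30)*27 + Z(-294, -443)) + 245281 = (((3*8)*30)*27 - 443) + 245281 = ((24*30)*27 - 443) + 245281 = (720*27 - 443) + 245281 = (19440 - 443) + 245281 = 18997 + 245281 = 264278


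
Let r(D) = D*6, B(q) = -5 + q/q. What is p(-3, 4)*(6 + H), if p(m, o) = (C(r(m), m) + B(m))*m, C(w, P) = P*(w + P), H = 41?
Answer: -8319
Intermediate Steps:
B(q) = -4 (B(q) = -5 + 1 = -4)
r(D) = 6*D
C(w, P) = P*(P + w)
p(m, o) = m*(-4 + 7*m**2) (p(m, o) = (m*(m + 6*m) - 4)*m = (m*(7*m) - 4)*m = (7*m**2 - 4)*m = (-4 + 7*m**2)*m = m*(-4 + 7*m**2))
p(-3, 4)*(6 + H) = (-3*(-4 + 7*(-3)**2))*(6 + 41) = -3*(-4 + 7*9)*47 = -3*(-4 + 63)*47 = -3*59*47 = -177*47 = -8319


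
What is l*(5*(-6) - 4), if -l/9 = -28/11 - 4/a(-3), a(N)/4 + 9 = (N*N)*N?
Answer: -16949/22 ≈ -770.41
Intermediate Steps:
a(N) = -36 + 4*N**3 (a(N) = -36 + 4*((N*N)*N) = -36 + 4*(N**2*N) = -36 + 4*N**3)
l = 997/44 (l = -9*(-28/11 - 4/(-36 + 4*(-3)**3)) = -9*(-28*1/11 - 4/(-36 + 4*(-27))) = -9*(-28/11 - 4/(-36 - 108)) = -9*(-28/11 - 4/(-144)) = -9*(-28/11 - 4*(-1/144)) = -9*(-28/11 + 1/36) = -9*(-997/396) = 997/44 ≈ 22.659)
l*(5*(-6) - 4) = 997*(5*(-6) - 4)/44 = 997*(-30 - 4)/44 = (997/44)*(-34) = -16949/22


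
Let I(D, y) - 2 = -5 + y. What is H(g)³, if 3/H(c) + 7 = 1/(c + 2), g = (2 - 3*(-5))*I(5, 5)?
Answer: -1259712/15813251 ≈ -0.079662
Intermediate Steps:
I(D, y) = -3 + y (I(D, y) = 2 + (-5 + y) = -3 + y)
g = 34 (g = (2 - 3*(-5))*(-3 + 5) = (2 + 15)*2 = 17*2 = 34)
H(c) = 3/(-7 + 1/(2 + c)) (H(c) = 3/(-7 + 1/(c + 2)) = 3/(-7 + 1/(2 + c)))
H(g)³ = (3*(-2 - 1*34)/(13 + 7*34))³ = (3*(-2 - 34)/(13 + 238))³ = (3*(-36)/251)³ = (3*(1/251)*(-36))³ = (-108/251)³ = -1259712/15813251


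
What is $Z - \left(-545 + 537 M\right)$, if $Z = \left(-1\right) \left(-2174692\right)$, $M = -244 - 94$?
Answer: $2356743$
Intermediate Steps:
$M = -338$
$Z = 2174692$
$Z - \left(-545 + 537 M\right) = 2174692 + \left(\left(-537\right) \left(-338\right) + 545\right) = 2174692 + \left(181506 + 545\right) = 2174692 + 182051 = 2356743$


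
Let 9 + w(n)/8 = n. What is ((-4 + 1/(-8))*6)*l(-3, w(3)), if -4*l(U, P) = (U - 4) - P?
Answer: 4059/16 ≈ 253.69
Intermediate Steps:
w(n) = -72 + 8*n
l(U, P) = 1 - U/4 + P/4 (l(U, P) = -((U - 4) - P)/4 = -((-4 + U) - P)/4 = -(-4 + U - P)/4 = 1 - U/4 + P/4)
((-4 + 1/(-8))*6)*l(-3, w(3)) = ((-4 + 1/(-8))*6)*(1 - ¼*(-3) + (-72 + 8*3)/4) = ((-4 - ⅛)*6)*(1 + ¾ + (-72 + 24)/4) = (-33/8*6)*(1 + ¾ + (¼)*(-48)) = -99*(1 + ¾ - 12)/4 = -99/4*(-41/4) = 4059/16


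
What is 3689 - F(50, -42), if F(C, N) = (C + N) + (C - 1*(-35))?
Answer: 3596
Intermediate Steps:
F(C, N) = 35 + N + 2*C (F(C, N) = (C + N) + (C + 35) = (C + N) + (35 + C) = 35 + N + 2*C)
3689 - F(50, -42) = 3689 - (35 - 42 + 2*50) = 3689 - (35 - 42 + 100) = 3689 - 1*93 = 3689 - 93 = 3596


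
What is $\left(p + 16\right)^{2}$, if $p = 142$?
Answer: $24964$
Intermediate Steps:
$\left(p + 16\right)^{2} = \left(142 + 16\right)^{2} = 158^{2} = 24964$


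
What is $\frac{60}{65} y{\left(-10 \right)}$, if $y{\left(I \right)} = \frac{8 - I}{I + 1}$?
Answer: $- \frac{24}{13} \approx -1.8462$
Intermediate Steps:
$y{\left(I \right)} = \frac{8 - I}{1 + I}$
$\frac{60}{65} y{\left(-10 \right)} = \frac{60}{65} \frac{8 - -10}{1 - 10} = 60 \cdot \frac{1}{65} \frac{8 + 10}{-9} = \frac{12 \left(\left(- \frac{1}{9}\right) 18\right)}{13} = \frac{12}{13} \left(-2\right) = - \frac{24}{13}$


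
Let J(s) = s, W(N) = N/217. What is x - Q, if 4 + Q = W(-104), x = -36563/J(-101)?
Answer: 8032343/21917 ≈ 366.49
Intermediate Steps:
W(N) = N/217 (W(N) = N*(1/217) = N/217)
x = 36563/101 (x = -36563/(-101) = -36563*(-1/101) = 36563/101 ≈ 362.01)
Q = -972/217 (Q = -4 + (1/217)*(-104) = -4 - 104/217 = -972/217 ≈ -4.4793)
x - Q = 36563/101 - 1*(-972/217) = 36563/101 + 972/217 = 8032343/21917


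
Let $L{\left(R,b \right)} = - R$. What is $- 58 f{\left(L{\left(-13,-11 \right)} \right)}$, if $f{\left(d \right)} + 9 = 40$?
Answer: $-1798$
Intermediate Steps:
$f{\left(d \right)} = 31$ ($f{\left(d \right)} = -9 + 40 = 31$)
$- 58 f{\left(L{\left(-13,-11 \right)} \right)} = \left(-58\right) 31 = -1798$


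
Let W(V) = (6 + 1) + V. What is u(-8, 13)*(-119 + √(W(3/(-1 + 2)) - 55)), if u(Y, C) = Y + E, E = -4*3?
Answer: 2380 - 60*I*√5 ≈ 2380.0 - 134.16*I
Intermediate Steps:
E = -12
W(V) = 7 + V
u(Y, C) = -12 + Y (u(Y, C) = Y - 12 = -12 + Y)
u(-8, 13)*(-119 + √(W(3/(-1 + 2)) - 55)) = (-12 - 8)*(-119 + √((7 + 3/(-1 + 2)) - 55)) = -20*(-119 + √((7 + 3/1) - 55)) = -20*(-119 + √((7 + 3*1) - 55)) = -20*(-119 + √((7 + 3) - 55)) = -20*(-119 + √(10 - 55)) = -20*(-119 + √(-45)) = -20*(-119 + 3*I*√5) = 2380 - 60*I*√5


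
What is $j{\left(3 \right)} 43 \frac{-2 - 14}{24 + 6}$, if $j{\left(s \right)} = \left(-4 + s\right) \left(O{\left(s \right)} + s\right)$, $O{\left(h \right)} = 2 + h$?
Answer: $\frac{2752}{15} \approx 183.47$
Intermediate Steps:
$j{\left(s \right)} = \left(-4 + s\right) \left(2 + 2 s\right)$ ($j{\left(s \right)} = \left(-4 + s\right) \left(\left(2 + s\right) + s\right) = \left(-4 + s\right) \left(2 + 2 s\right)$)
$j{\left(3 \right)} 43 \frac{-2 - 14}{24 + 6} = \left(-8 - 18 + 2 \cdot 3^{2}\right) 43 \frac{-2 - 14}{24 + 6} = \left(-8 - 18 + 2 \cdot 9\right) 43 \left(- \frac{16}{30}\right) = \left(-8 - 18 + 18\right) 43 \left(\left(-16\right) \frac{1}{30}\right) = \left(-8\right) 43 \left(- \frac{8}{15}\right) = \left(-344\right) \left(- \frac{8}{15}\right) = \frac{2752}{15}$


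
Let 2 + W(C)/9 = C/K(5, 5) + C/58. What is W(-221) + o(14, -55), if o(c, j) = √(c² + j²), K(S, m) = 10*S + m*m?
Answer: -114279/1450 + √3221 ≈ -22.059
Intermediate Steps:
K(S, m) = m² + 10*S (K(S, m) = 10*S + m² = m² + 10*S)
W(C) = -18 + 399*C/1450 (W(C) = -18 + 9*(C/(5² + 10*5) + C/58) = -18 + 9*(C/(25 + 50) + C*(1/58)) = -18 + 9*(C/75 + C/58) = -18 + 9*(133*C/4350) = -18 + 399*C/1450)
W(-221) + o(14, -55) = (-18 + (399/1450)*(-221)) + √(14² + (-55)²) = (-18 - 88179/1450) + √(196 + 3025) = -114279/1450 + √3221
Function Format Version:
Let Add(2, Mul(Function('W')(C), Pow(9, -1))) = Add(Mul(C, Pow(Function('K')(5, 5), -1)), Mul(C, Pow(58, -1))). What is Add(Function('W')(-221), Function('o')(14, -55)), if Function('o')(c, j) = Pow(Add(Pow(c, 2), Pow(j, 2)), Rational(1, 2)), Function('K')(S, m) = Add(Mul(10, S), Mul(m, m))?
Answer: Add(Rational(-114279, 1450), Pow(3221, Rational(1, 2))) ≈ -22.059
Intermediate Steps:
Function('K')(S, m) = Add(Pow(m, 2), Mul(10, S)) (Function('K')(S, m) = Add(Mul(10, S), Pow(m, 2)) = Add(Pow(m, 2), Mul(10, S)))
Function('W')(C) = Add(-18, Mul(Rational(399, 1450), C)) (Function('W')(C) = Add(-18, Mul(9, Add(Mul(C, Pow(Add(Pow(5, 2), Mul(10, 5)), -1)), Mul(C, Pow(58, -1))))) = Add(-18, Mul(9, Add(Mul(C, Pow(Add(25, 50), -1)), Mul(C, Rational(1, 58))))) = Add(-18, Mul(9, Add(Mul(C, Pow(75, -1)), Mul(Rational(1, 58), C)))) = Add(-18, Mul(9, Add(Mul(C, Rational(1, 75)), Mul(Rational(1, 58), C)))) = Add(-18, Mul(9, Add(Mul(Rational(1, 75), C), Mul(Rational(1, 58), C)))) = Add(-18, Mul(9, Mul(Rational(133, 4350), C))) = Add(-18, Mul(Rational(399, 1450), C)))
Add(Function('W')(-221), Function('o')(14, -55)) = Add(Add(-18, Mul(Rational(399, 1450), -221)), Pow(Add(Pow(14, 2), Pow(-55, 2)), Rational(1, 2))) = Add(Add(-18, Rational(-88179, 1450)), Pow(Add(196, 3025), Rational(1, 2))) = Add(Rational(-114279, 1450), Pow(3221, Rational(1, 2)))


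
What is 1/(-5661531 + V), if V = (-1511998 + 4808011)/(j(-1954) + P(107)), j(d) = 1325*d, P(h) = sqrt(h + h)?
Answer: -21772960039536212/123268315943854828646205 + 1891*sqrt(214)/123268315943854828646205 ≈ -1.7663e-7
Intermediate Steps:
P(h) = sqrt(2)*sqrt(h) (P(h) = sqrt(2*h) = sqrt(2)*sqrt(h))
V = 3296013/(-2589050 + sqrt(214)) (V = (-1511998 + 4808011)/(1325*(-1954) + sqrt(2)*sqrt(107)) = 3296013/(-2589050 + sqrt(214)) ≈ -1.2731)
1/(-5661531 + V) = 1/(-5661531 + (-2447946775/1922885801 - 1891*sqrt(214)/3845771602)) = 1/(-10886480019768106/1922885801 - 1891*sqrt(214)/3845771602)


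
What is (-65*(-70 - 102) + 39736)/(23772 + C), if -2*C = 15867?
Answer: 33944/10559 ≈ 3.2147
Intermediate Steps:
C = -15867/2 (C = -1/2*15867 = -15867/2 ≈ -7933.5)
(-65*(-70 - 102) + 39736)/(23772 + C) = (-65*(-70 - 102) + 39736)/(23772 - 15867/2) = (-65*(-172) + 39736)/(31677/2) = (11180 + 39736)*(2/31677) = 50916*(2/31677) = 33944/10559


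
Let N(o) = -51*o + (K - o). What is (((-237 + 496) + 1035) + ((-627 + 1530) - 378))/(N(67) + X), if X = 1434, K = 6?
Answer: -1819/2044 ≈ -0.88992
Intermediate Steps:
N(o) = 6 - 52*o (N(o) = -51*o + (6 - o) = 6 - 52*o)
(((-237 + 496) + 1035) + ((-627 + 1530) - 378))/(N(67) + X) = (((-237 + 496) + 1035) + ((-627 + 1530) - 378))/((6 - 52*67) + 1434) = ((259 + 1035) + (903 - 378))/((6 - 3484) + 1434) = (1294 + 525)/(-3478 + 1434) = 1819/(-2044) = 1819*(-1/2044) = -1819/2044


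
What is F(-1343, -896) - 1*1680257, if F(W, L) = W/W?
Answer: -1680256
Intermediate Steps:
F(W, L) = 1
F(-1343, -896) - 1*1680257 = 1 - 1*1680257 = 1 - 1680257 = -1680256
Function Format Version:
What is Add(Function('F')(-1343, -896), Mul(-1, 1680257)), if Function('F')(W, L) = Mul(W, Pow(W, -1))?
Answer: -1680256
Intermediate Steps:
Function('F')(W, L) = 1
Add(Function('F')(-1343, -896), Mul(-1, 1680257)) = Add(1, Mul(-1, 1680257)) = Add(1, -1680257) = -1680256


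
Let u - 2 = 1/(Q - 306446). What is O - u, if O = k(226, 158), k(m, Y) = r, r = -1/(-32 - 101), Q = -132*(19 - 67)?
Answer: -79529017/39914630 ≈ -1.9925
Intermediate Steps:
Q = 6336 (Q = -132*(-48) = 6336)
u = 600219/300110 (u = 2 + 1/(6336 - 306446) = 2 + 1/(-300110) = 2 - 1/300110 = 600219/300110 ≈ 2.0000)
r = 1/133 (r = -1/(-133) = -1/133*(-1) = 1/133 ≈ 0.0075188)
k(m, Y) = 1/133
O = 1/133 ≈ 0.0075188
O - u = 1/133 - 1*600219/300110 = 1/133 - 600219/300110 = -79529017/39914630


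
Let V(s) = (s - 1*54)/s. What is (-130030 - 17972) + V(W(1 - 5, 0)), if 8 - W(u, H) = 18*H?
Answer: -592031/4 ≈ -1.4801e+5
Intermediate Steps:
W(u, H) = 8 - 18*H
V(s) = (-54 + s)/s (V(s) = (s - 54)/s = (-54 + s)/s)
(-130030 - 17972) + V(W(1 - 5, 0)) = (-130030 - 17972) + (-54 + (8 - 18*0))/(8 - 18*0) = -148002 + (-54 + (8 + 0))/(8 + 0) = -148002 + (-54 + 8)/8 = -148002 + (⅛)*(-46) = -148002 - 23/4 = -592031/4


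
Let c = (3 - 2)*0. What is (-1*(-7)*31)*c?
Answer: 0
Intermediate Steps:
c = 0 (c = 1*0 = 0)
(-1*(-7)*31)*c = (-1*(-7)*31)*0 = (7*31)*0 = 217*0 = 0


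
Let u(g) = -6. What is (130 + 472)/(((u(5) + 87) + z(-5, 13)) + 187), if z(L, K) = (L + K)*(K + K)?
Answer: 43/34 ≈ 1.2647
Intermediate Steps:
z(L, K) = 2*K*(K + L) (z(L, K) = (K + L)*(2*K) = 2*K*(K + L))
(130 + 472)/(((u(5) + 87) + z(-5, 13)) + 187) = (130 + 472)/(((-6 + 87) + 2*13*(13 - 5)) + 187) = 602/((81 + 2*13*8) + 187) = 602/((81 + 208) + 187) = 602/(289 + 187) = 602/476 = 602*(1/476) = 43/34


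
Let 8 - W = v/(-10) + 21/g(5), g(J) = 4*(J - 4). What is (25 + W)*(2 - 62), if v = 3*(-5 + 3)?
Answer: -1629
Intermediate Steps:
g(J) = -16 + 4*J (g(J) = 4*(-4 + J) = -16 + 4*J)
v = -6 (v = 3*(-2) = -6)
W = 43/20 (W = 8 - (-6/(-10) + 21/(-16 + 4*5)) = 8 - (-6*(-⅒) + 21/(-16 + 20)) = 8 - (⅗ + 21/4) = 8 - 1*117/20 = 8 - 117/20 = 43/20 ≈ 2.1500)
(25 + W)*(2 - 62) = (25 + 43/20)*(2 - 62) = (543/20)*(-60) = -1629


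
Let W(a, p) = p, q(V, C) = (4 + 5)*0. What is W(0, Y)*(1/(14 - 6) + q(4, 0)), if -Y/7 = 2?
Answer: -7/4 ≈ -1.7500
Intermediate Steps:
Y = -14 (Y = -7*2 = -14)
q(V, C) = 0 (q(V, C) = 9*0 = 0)
W(0, Y)*(1/(14 - 6) + q(4, 0)) = -14*(1/(14 - 6) + 0) = -14*(1/8 + 0) = -14*(⅛ + 0) = -14*⅛ = -7/4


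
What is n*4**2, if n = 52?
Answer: 832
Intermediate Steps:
n*4**2 = 52*4**2 = 52*16 = 832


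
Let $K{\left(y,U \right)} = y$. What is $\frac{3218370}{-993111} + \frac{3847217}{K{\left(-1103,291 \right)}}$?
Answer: $- \frac{1274754461399}{365133811} \approx -3491.2$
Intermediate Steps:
$\frac{3218370}{-993111} + \frac{3847217}{K{\left(-1103,291 \right)}} = \frac{3218370}{-993111} + \frac{3847217}{-1103} = 3218370 \left(- \frac{1}{993111}\right) + 3847217 \left(- \frac{1}{1103}\right) = - \frac{1072790}{331037} - \frac{3847217}{1103} = - \frac{1274754461399}{365133811}$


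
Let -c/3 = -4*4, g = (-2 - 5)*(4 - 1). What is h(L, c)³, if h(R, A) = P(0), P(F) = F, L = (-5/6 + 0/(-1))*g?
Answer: 0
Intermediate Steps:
g = -21 (g = -7*3 = -21)
L = 35/2 (L = (-5/6 + 0/(-1))*(-21) = (-5*⅙ + 0*(-1))*(-21) = (-⅚ + 0)*(-21) = -⅚*(-21) = 35/2 ≈ 17.500)
c = 48 (c = -(-12)*4 = -3*(-16) = 48)
h(R, A) = 0
h(L, c)³ = 0³ = 0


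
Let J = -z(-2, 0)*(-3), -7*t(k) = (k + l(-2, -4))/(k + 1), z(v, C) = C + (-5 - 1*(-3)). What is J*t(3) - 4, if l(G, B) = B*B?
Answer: 1/14 ≈ 0.071429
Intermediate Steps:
z(v, C) = -2 + C (z(v, C) = C + (-5 + 3) = C - 2 = -2 + C)
l(G, B) = B²
t(k) = -(16 + k)/(7*(1 + k)) (t(k) = -(k + (-4)²)/(7*(k + 1)) = -(k + 16)/(7*(1 + k)) = -(16 + k)/(7*(1 + k)))
J = -6 (J = -(-2 + 0)*(-3) = -1*(-2)*(-3) = 2*(-3) = -6)
J*t(3) - 4 = -6*(-16 - 1*3)/(7*(1 + 3)) - 4 = -6*(-16 - 3)/(7*4) - 4 = -6*(-19)/(7*4) - 4 = -6*(-19/28) - 4 = 57/14 - 4 = 1/14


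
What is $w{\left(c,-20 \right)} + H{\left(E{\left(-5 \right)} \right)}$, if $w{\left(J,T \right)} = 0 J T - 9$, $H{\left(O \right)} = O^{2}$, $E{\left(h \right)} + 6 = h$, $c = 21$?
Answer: $112$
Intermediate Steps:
$E{\left(h \right)} = -6 + h$
$w{\left(J,T \right)} = -9$ ($w{\left(J,T \right)} = 0 T - 9 = 0 - 9 = -9$)
$w{\left(c,-20 \right)} + H{\left(E{\left(-5 \right)} \right)} = -9 + \left(-6 - 5\right)^{2} = -9 + \left(-11\right)^{2} = -9 + 121 = 112$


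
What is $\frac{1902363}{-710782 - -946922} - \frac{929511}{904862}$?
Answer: $\frac{750940630683}{106837056340} \approx 7.0288$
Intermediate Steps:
$\frac{1902363}{-710782 - -946922} - \frac{929511}{904862} = \frac{1902363}{-710782 + 946922} - \frac{929511}{904862} = \frac{1902363}{236140} - \frac{929511}{904862} = \frac{750940630683}{106837056340}$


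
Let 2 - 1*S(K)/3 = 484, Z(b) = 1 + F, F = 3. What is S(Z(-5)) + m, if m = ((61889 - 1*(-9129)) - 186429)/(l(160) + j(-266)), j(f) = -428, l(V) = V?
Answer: -272117/268 ≈ -1015.4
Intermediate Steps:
Z(b) = 4 (Z(b) = 1 + 3 = 4)
S(K) = -1446 (S(K) = 6 - 3*484 = 6 - 1452 = -1446)
m = 115411/268 (m = ((61889 - 1*(-9129)) - 186429)/(160 - 428) = ((61889 + 9129) - 186429)/(-268) = (71018 - 186429)*(-1/268) = -115411*(-1/268) = 115411/268 ≈ 430.64)
S(Z(-5)) + m = -1446 + 115411/268 = -272117/268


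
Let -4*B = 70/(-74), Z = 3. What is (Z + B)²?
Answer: 229441/21904 ≈ 10.475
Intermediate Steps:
B = 35/148 (B = -35/(2*(-74)) = -35*(-1)/(2*74) = -¼*(-35/37) = 35/148 ≈ 0.23649)
(Z + B)² = (3 + 35/148)² = (479/148)² = 229441/21904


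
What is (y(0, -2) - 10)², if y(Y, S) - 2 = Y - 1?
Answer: 81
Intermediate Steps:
y(Y, S) = 1 + Y (y(Y, S) = 2 + (Y - 1) = 2 + (-1 + Y) = 1 + Y)
(y(0, -2) - 10)² = ((1 + 0) - 10)² = (1 - 10)² = (-9)² = 81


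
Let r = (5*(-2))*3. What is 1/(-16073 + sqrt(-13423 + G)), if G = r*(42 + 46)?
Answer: -16073/258357392 - I*sqrt(16063)/258357392 ≈ -6.2212e-5 - 4.9056e-7*I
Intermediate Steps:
r = -30 (r = -10*3 = -30)
G = -2640 (G = -30*(42 + 46) = -30*88 = -2640)
1/(-16073 + sqrt(-13423 + G)) = 1/(-16073 + sqrt(-13423 - 2640)) = 1/(-16073 + sqrt(-16063)) = 1/(-16073 + I*sqrt(16063))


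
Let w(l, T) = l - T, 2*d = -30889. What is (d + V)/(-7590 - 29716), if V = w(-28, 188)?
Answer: 31321/74612 ≈ 0.41979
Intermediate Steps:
d = -30889/2 (d = (1/2)*(-30889) = -30889/2 ≈ -15445.)
V = -216 (V = -28 - 1*188 = -28 - 188 = -216)
(d + V)/(-7590 - 29716) = (-30889/2 - 216)/(-7590 - 29716) = -31321/2/(-37306) = -31321/2*(-1/37306) = 31321/74612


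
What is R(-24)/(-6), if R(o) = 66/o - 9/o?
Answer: 19/48 ≈ 0.39583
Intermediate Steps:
R(o) = 57/o
R(-24)/(-6) = (57/(-24))/(-6) = (57*(-1/24))*(-⅙) = -19/8*(-⅙) = 19/48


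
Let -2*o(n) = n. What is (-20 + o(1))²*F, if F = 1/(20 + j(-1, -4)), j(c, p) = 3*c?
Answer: 1681/68 ≈ 24.721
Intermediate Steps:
F = 1/17 (F = 1/(20 + 3*(-1)) = 1/(20 - 3) = 1/17 ≈ 0.058824)
o(n) = -n/2
(-20 + o(1))²*F = (-20 - ½*1)²*(1/17) = (-20 - ½)²*(1/17) = (-41/2)²*(1/17) = (1681/4)*(1/17) = 1681/68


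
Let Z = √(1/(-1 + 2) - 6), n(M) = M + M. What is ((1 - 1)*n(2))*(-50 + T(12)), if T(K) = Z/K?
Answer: 0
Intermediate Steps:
n(M) = 2*M
Z = I*√5 (Z = √(1/1 - 6) = √(1 - 6) = √(-5) = I*√5 ≈ 2.2361*I)
T(K) = I*√5/K (T(K) = (I*√5)/K = I*√5/K)
((1 - 1)*n(2))*(-50 + T(12)) = ((1 - 1)*(2*2))*(-50 + I*√5/12) = (0*4)*(-50 + I*√5*(1/12)) = 0*(-50 + I*√5/12) = 0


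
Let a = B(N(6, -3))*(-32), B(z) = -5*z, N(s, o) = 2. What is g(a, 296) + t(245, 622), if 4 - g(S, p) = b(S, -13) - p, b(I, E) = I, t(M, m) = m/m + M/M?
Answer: -18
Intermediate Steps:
t(M, m) = 2 (t(M, m) = 1 + 1 = 2)
a = 320 (a = -5*2*(-32) = -10*(-32) = 320)
g(S, p) = 4 + p - S (g(S, p) = 4 - (S - p) = 4 + (p - S) = 4 + p - S)
g(a, 296) + t(245, 622) = (4 + 296 - 1*320) + 2 = (4 + 296 - 320) + 2 = -20 + 2 = -18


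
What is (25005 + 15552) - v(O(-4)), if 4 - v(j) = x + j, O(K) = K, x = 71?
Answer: 40620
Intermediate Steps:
v(j) = -67 - j (v(j) = 4 - (71 + j) = 4 + (-71 - j) = -67 - j)
(25005 + 15552) - v(O(-4)) = (25005 + 15552) - (-67 - 1*(-4)) = 40557 - (-67 + 4) = 40557 - 1*(-63) = 40557 + 63 = 40620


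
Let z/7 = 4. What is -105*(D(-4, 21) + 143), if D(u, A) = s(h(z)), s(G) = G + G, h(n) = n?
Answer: -20895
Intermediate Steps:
z = 28 (z = 7*4 = 28)
s(G) = 2*G
D(u, A) = 56 (D(u, A) = 2*28 = 56)
-105*(D(-4, 21) + 143) = -105*(56 + 143) = -105*199 = -20895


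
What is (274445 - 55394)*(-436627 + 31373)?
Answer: -88771293954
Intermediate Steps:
(274445 - 55394)*(-436627 + 31373) = 219051*(-405254) = -88771293954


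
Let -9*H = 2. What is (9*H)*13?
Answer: -26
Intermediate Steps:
H = -2/9 (H = -1/9*2 = -2/9 ≈ -0.22222)
(9*H)*13 = (9*(-2/9))*13 = -2*13 = -26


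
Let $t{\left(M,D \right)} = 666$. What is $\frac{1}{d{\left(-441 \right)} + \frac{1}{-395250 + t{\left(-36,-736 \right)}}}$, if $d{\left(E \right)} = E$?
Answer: $- \frac{394584}{174011545} \approx -0.0022676$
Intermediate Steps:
$\frac{1}{d{\left(-441 \right)} + \frac{1}{-395250 + t{\left(-36,-736 \right)}}} = \frac{1}{-441 + \frac{1}{-395250 + 666}} = \frac{1}{-441 + \frac{1}{-394584}} = \frac{1}{-441 - \frac{1}{394584}} = \frac{1}{- \frac{174011545}{394584}} = - \frac{394584}{174011545}$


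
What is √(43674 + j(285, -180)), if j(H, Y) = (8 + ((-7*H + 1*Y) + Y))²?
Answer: √5552083 ≈ 2356.3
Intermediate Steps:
j(H, Y) = (8 - 7*H + 2*Y)² (j(H, Y) = (8 + ((-7*H + Y) + Y))² = (8 + ((Y - 7*H) + Y))² = (8 + (-7*H + 2*Y))² = (8 - 7*H + 2*Y)²)
√(43674 + j(285, -180)) = √(43674 + (8 - 7*285 + 2*(-180))²) = √(43674 + (8 - 1995 - 360)²) = √(43674 + (-2347)²) = √(43674 + 5508409) = √5552083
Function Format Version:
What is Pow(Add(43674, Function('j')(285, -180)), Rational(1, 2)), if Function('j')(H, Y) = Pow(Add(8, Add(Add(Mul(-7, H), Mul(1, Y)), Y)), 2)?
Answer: Pow(5552083, Rational(1, 2)) ≈ 2356.3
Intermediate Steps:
Function('j')(H, Y) = Pow(Add(8, Mul(-7, H), Mul(2, Y)), 2) (Function('j')(H, Y) = Pow(Add(8, Add(Add(Mul(-7, H), Y), Y)), 2) = Pow(Add(8, Add(Add(Y, Mul(-7, H)), Y)), 2) = Pow(Add(8, Add(Mul(-7, H), Mul(2, Y))), 2) = Pow(Add(8, Mul(-7, H), Mul(2, Y)), 2))
Pow(Add(43674, Function('j')(285, -180)), Rational(1, 2)) = Pow(Add(43674, Pow(Add(8, Mul(-7, 285), Mul(2, -180)), 2)), Rational(1, 2)) = Pow(Add(43674, Pow(Add(8, -1995, -360), 2)), Rational(1, 2)) = Pow(Add(43674, Pow(-2347, 2)), Rational(1, 2)) = Pow(Add(43674, 5508409), Rational(1, 2)) = Pow(5552083, Rational(1, 2))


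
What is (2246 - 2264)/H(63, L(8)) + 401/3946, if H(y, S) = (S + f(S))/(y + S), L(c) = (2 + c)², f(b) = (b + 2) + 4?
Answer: -5747479/406438 ≈ -14.141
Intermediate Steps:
f(b) = 6 + b (f(b) = (2 + b) + 4 = 6 + b)
H(y, S) = (6 + 2*S)/(S + y) (H(y, S) = (S + (6 + S))/(y + S) = (6 + 2*S)/(S + y))
(2246 - 2264)/H(63, L(8)) + 401/3946 = (2246 - 2264)/((2*(3 + (2 + 8)²)/((2 + 8)² + 63))) + 401/3946 = -18*(10² + 63)/(2*(3 + 10²)) + 401*(1/3946) = -18*(100 + 63)/(2*(3 + 100)) + 401/3946 = -18/(2*103/163) + 401/3946 = -18/(2*(1/163)*103) + 401/3946 = -18/206/163 + 401/3946 = -18*163/206 + 401/3946 = -1467/103 + 401/3946 = -5747479/406438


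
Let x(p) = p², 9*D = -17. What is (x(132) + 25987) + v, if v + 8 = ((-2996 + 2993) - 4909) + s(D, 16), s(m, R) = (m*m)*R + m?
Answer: 3122242/81 ≈ 38546.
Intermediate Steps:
D = -17/9 (D = (⅑)*(-17) = -17/9 ≈ -1.8889)
s(m, R) = m + R*m² (s(m, R) = m²*R + m = R*m² + m = m + R*m²)
v = -394049/81 (v = -8 + (((-2996 + 2993) - 4909) - 17*(1 + 16*(-17/9))/9) = -8 + ((-3 - 4909) - 17*(1 - 272/9)/9) = -8 + (-4912 - 17/9*(-263/9)) = -8 + (-4912 + 4471/81) = -8 - 393401/81 = -394049/81 ≈ -4864.8)
(x(132) + 25987) + v = (132² + 25987) - 394049/81 = (17424 + 25987) - 394049/81 = 43411 - 394049/81 = 3122242/81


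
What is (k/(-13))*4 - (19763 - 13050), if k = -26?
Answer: -6705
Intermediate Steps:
(k/(-13))*4 - (19763 - 13050) = (-26/(-13))*4 - (19763 - 13050) = -1/13*(-26)*4 - 1*6713 = 2*4 - 6713 = 8 - 6713 = -6705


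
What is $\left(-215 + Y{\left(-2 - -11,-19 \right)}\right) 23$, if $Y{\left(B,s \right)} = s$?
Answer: $-5382$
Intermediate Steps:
$\left(-215 + Y{\left(-2 - -11,-19 \right)}\right) 23 = \left(-215 - 19\right) 23 = \left(-234\right) 23 = -5382$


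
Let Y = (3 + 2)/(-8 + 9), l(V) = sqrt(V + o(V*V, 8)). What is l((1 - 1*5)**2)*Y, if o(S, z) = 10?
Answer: 5*sqrt(26) ≈ 25.495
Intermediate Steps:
l(V) = sqrt(10 + V) (l(V) = sqrt(V + 10) = sqrt(10 + V))
Y = 5 (Y = 5/1 = 5*1 = 5)
l((1 - 1*5)**2)*Y = sqrt(10 + (1 - 1*5)**2)*5 = sqrt(10 + (1 - 5)**2)*5 = sqrt(10 + (-4)**2)*5 = sqrt(10 + 16)*5 = sqrt(26)*5 = 5*sqrt(26)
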